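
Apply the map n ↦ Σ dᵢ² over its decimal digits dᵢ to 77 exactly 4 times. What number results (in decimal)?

20

77 → 7² + 7² = 98
98 → 9² + 8² = 145
145 → 1² + 4² + 5² = 42
42 → 4² + 2² = 20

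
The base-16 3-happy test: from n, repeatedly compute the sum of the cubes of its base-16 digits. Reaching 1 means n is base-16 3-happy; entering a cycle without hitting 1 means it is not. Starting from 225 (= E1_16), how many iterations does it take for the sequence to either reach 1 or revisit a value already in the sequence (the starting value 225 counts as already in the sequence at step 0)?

9

225 = (14,1)_16 → 14³ + 1³ = 2745
2745 = (10,11,9)_16 → 10³ + 11³ + 9³ = 3060
3060 = (11,15,4)_16 → 11³ + 15³ + 4³ = 4770
4770 = (1,2,10,2)_16 → 1³ + 2³ + 10³ + 2³ = 1017
1017 = (3,15,9)_16 → 3³ + 15³ + 9³ = 4131
4131 = (1,0,2,3)_16 → 1³ + 0³ + 2³ + 3³ = 36
36 = (2,4)_16 → 2³ + 4³ = 72
72 = (4,8)_16 → 4³ + 8³ = 576
576 = (2,4,0)_16 → 2³ + 4³ + 0³ = 72  — 72 repeats.
That took 9 steps.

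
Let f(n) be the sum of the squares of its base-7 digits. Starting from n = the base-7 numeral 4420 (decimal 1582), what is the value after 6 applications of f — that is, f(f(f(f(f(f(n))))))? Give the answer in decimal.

10

1582 = (4,4,2,0)_7 → 4² + 4² + 2² + 0² = 16 + 16 + 4 + 0 = 36
36 = (5,1)_7 → 5² + 1² = 25 + 1 = 26
26 = (3,5)_7 → 3² + 5² = 9 + 25 = 34
34 = (4,6)_7 → 4² + 6² = 16 + 36 = 52
52 = (1,0,3)_7 → 1² + 0² + 3² = 1 + 0 + 9 = 10
10 = (1,3)_7 → 1² + 3² = 1 + 9 = 10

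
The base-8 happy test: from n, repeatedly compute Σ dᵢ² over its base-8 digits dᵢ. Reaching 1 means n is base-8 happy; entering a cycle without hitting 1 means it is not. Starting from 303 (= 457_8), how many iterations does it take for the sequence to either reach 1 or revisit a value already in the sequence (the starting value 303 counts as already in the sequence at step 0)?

303 = (4,5,7)_8 → 90
90 = (1,3,2)_8 → 14
14 = (1,6)_8 → 37
37 = (4,5)_8 → 41
41 = (5,1)_8 → 26
26 = (3,2)_8 → 13
13 = (1,5)_8 → 26  — 26 repeats.
That took 7 steps.

7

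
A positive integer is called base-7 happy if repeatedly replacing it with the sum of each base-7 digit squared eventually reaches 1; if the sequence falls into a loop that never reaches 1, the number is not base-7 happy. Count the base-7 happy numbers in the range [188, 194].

1

188: 188 → 70 → 10 → 10  — not base-7 happy
189: 189 → 45 → 45  — not base-7 happy
190: 190 → 46 → 52 → 10 → 10  — not base-7 happy
191: 191 → 49 → 1  — base-7 happy
192: 192 → 54 → 26 → 34 → 52 → 10 → 10  — not base-7 happy
193: 193 → 61 → 27 → 45 → 45  — not base-7 happy
194: 194 → 70 → 10 → 10  — not base-7 happy
base-7 happy: 191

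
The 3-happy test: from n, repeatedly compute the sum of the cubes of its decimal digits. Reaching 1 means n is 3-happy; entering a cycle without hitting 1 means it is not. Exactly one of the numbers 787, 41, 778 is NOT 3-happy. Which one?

787: 787 → 1198 → 1243 → 100 → 1  — reaches 1 (3-happy)
41: 41 → 65 → 341 → 92 → 737 → 713 → 371 → 371  — repeats 371 (not 3-happy)
778: 778 → 1198 → 1243 → 100 → 1  — reaches 1 (3-happy)

41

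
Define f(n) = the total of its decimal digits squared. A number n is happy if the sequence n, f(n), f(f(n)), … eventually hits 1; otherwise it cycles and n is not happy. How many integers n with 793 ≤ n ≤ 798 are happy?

1

793: 793 → 139 → 91 → 82 → 68 → 100 → 1  (reaches 1)
794: 794 → 146 → 53 → 34 → 25 → 29 → 85 → 89 → 145 → 42 → 20 → 4 → 16 → 37 → 58 → 89  (repeats 89)
795: 795 → 155 → 51 → 26 → 40 → 16 → 37 → 58 → 89 → 145 → 42 → 20 → 4 → 16  (repeats 16)
796: 796 → 166 → 73 → 58 → 89 → 145 → 42 → 20 → 4 → 16 → 37 → 58  (repeats 58)
797: 797 → 179 → 131 → 11 → 2 → 4 → 16 → 37 → 58 → 89 → 145 → 42 → 20 → 4  (repeats 4)
798: 798 → 194 → 98 → 145 → 42 → 20 → 4 → 16 → 37 → 58 → 89 → 145  (repeats 145)
happy: 793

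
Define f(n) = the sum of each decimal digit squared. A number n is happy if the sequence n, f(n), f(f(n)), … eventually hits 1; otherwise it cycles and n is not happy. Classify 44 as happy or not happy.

44 → 32
32 → 13
13 → 10
10 → 1  — reached 1.

happy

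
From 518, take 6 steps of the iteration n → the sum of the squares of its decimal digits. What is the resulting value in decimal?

518 → 5² + 1² + 8² = 90
90 → 9² + 0² = 81
81 → 8² + 1² = 65
65 → 6² + 5² = 61
61 → 6² + 1² = 37
37 → 3² + 7² = 58

58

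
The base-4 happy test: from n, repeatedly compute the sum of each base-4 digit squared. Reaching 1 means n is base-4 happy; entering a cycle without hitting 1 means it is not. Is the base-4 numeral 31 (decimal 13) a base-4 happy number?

base-4 happy

13 = (3,1)_4 → 3² + 1² = 10
10 = (2,2)_4 → 2² + 2² = 8
8 = (2,0)_4 → 2² + 0² = 4
4 = (1,0)_4 → 1² + 0² = 1  — reached 1.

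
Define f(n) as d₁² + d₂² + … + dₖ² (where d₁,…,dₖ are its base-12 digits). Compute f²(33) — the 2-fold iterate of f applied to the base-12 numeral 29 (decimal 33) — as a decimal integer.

33 = (2,9)_12 → 2² + 9² = 85
85 = (7,1)_12 → 7² + 1² = 50

50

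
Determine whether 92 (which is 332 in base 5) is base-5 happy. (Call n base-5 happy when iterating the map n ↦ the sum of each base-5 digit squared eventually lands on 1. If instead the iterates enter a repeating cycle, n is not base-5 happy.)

not base-5 happy

92 = (3,3,2)_5 → 3² + 3² + 2² = 22
22 = (4,2)_5 → 4² + 2² = 20
20 = (4,0)_5 → 4² + 0² = 16
16 = (3,1)_5 → 3² + 1² = 10
10 = (2,0)_5 → 2² + 0² = 4
4 = (4)_5 → 4² = 16  — 16 already seen; the sequence cycles without reaching 1.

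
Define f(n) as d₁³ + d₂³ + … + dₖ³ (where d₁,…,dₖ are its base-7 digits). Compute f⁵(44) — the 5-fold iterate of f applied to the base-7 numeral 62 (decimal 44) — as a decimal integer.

44 = (6,2)_7 → 6³ + 2³ = 224
224 = (4,4,0)_7 → 4³ + 4³ + 0³ = 128
128 = (2,4,2)_7 → 2³ + 4³ + 2³ = 80
80 = (1,4,3)_7 → 1³ + 4³ + 3³ = 92
92 = (1,6,1)_7 → 1³ + 6³ + 1³ = 218

218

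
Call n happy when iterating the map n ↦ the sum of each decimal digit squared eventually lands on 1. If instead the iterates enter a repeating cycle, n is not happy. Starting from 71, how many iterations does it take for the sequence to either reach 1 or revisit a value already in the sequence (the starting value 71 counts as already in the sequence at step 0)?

13

71 → 7² + 1² = 50
50 → 5² + 0² = 25
25 → 2² + 5² = 29
29 → 2² + 9² = 85
85 → 8² + 5² = 89
89 → 8² + 9² = 145
145 → 1² + 4² + 5² = 42
42 → 4² + 2² = 20
20 → 2² + 0² = 4
4 → 4² = 16
16 → 1² + 6² = 37
37 → 3² + 7² = 58
58 → 5² + 8² = 89  — 89 repeats.
That took 13 steps.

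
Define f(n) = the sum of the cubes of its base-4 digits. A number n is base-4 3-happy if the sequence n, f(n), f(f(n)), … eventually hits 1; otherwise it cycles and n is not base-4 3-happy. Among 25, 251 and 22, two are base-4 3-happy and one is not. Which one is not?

25: 25 → 10 → 16 → 1  — reaches 1 (base-4 3-happy)
251: 251 → 89 → 11 → 35 → 35  — repeats 35 (not base-4 3-happy)
22: 22 → 10 → 16 → 1  — reaches 1 (base-4 3-happy)

251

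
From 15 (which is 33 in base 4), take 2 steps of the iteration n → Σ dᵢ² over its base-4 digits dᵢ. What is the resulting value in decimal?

5

15 = (3,3)_4 → 3² + 3² = 18
18 = (1,0,2)_4 → 1² + 0² + 2² = 5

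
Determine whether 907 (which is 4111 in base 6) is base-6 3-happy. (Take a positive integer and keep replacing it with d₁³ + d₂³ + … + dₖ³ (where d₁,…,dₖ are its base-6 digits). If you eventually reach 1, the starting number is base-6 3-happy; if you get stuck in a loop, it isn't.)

base-6 3-happy

907 = (4,1,1,1)_6 → 4³ + 1³ + 1³ + 1³ = 67
67 = (1,5,1)_6 → 1³ + 5³ + 1³ = 127
127 = (3,3,1)_6 → 3³ + 3³ + 1³ = 55
55 = (1,3,1)_6 → 1³ + 3³ + 1³ = 29
29 = (4,5)_6 → 4³ + 5³ = 189
189 = (5,1,3)_6 → 5³ + 1³ + 3³ = 153
153 = (4,1,3)_6 → 4³ + 1³ + 3³ = 92
92 = (2,3,2)_6 → 2³ + 3³ + 2³ = 43
43 = (1,1,1)_6 → 1³ + 1³ + 1³ = 3
3 = (3)_6 → 3³ = 27
27 = (4,3)_6 → 4³ + 3³ = 91
91 = (2,3,1)_6 → 2³ + 3³ + 1³ = 36
36 = (1,0,0)_6 → 1³ + 0³ + 0³ = 1  — reached 1.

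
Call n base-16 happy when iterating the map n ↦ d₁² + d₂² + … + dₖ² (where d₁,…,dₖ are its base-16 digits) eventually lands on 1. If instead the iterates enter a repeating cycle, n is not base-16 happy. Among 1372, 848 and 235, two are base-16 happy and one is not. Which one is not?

1372: 1372 → 194 → 148 → 97 → 37 → 29 → 170 → 200 → 208 → 169 → 181 → 146 → 85 → 50 → 13 → 169  — repeats 169 (not base-16 happy)
848: 848 → 34 → 8 → 64 → 16 → 1  — reaches 1 (base-16 happy)
235: 235 → 317 → 179 → 130 → 68 → 32 → 4 → 16 → 1  — reaches 1 (base-16 happy)

1372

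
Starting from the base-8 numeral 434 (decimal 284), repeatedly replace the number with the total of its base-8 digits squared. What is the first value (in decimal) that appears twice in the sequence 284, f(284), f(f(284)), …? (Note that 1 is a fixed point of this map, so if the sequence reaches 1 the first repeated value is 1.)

26

284 = (4,3,4)_8 → 4² + 3² + 4² = 41
41 = (5,1)_8 → 5² + 1² = 26
26 = (3,2)_8 → 3² + 2² = 13
13 = (1,5)_8 → 1² + 5² = 26  — 26 already appeared earlier.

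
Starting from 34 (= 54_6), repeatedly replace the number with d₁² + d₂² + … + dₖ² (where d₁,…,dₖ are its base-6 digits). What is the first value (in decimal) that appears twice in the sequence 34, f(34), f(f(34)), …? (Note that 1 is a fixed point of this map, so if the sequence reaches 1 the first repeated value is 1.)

41

34 = (5,4)_6 → 5² + 4² = 41
41 = (1,0,5)_6 → 1² + 0² + 5² = 26
26 = (4,2)_6 → 4² + 2² = 20
20 = (3,2)_6 → 3² + 2² = 13
13 = (2,1)_6 → 2² + 1² = 5
5 = (5)_6 → 5² = 25
25 = (4,1)_6 → 4² + 1² = 17
17 = (2,5)_6 → 2² + 5² = 29
29 = (4,5)_6 → 4² + 5² = 41  — 41 already appeared earlier.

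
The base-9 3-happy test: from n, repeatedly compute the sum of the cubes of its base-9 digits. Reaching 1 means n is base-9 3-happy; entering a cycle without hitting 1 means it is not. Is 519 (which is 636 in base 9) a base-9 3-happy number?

base-9 3-happy

519 = (6,3,6)_9 → 6³ + 3³ + 6³ = 216 + 27 + 216 = 459
459 = (5,6,0)_9 → 5³ + 6³ + 0³ = 125 + 216 + 0 = 341
341 = (4,1,8)_9 → 4³ + 1³ + 8³ = 64 + 1 + 512 = 577
577 = (7,1,1)_9 → 7³ + 1³ + 1³ = 343 + 1 + 1 = 345
345 = (4,2,3)_9 → 4³ + 2³ + 3³ = 64 + 8 + 27 = 99
99 = (1,2,0)_9 → 1³ + 2³ + 0³ = 1 + 8 + 0 = 9
9 = (1,0)_9 → 1³ + 0³ = 1 + 0 = 1  — reached 1.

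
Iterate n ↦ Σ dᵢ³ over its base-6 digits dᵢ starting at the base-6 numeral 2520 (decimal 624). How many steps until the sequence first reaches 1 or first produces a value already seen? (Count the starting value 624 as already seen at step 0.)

624 = (2,5,2,0)_6 → 2³ + 5³ + 2³ + 0³ = 8 + 125 + 8 + 0 = 141
141 = (3,5,3)_6 → 3³ + 5³ + 3³ = 27 + 125 + 27 = 179
179 = (4,5,5)_6 → 4³ + 5³ + 5³ = 64 + 125 + 125 = 314
314 = (1,2,4,2)_6 → 1³ + 2³ + 4³ + 2³ = 1 + 8 + 64 + 8 = 81
81 = (2,1,3)_6 → 2³ + 1³ + 3³ = 8 + 1 + 27 = 36
36 = (1,0,0)_6 → 1³ + 0³ + 0³ = 1 + 0 + 0 = 1  — reached 1.
That took 6 steps.

6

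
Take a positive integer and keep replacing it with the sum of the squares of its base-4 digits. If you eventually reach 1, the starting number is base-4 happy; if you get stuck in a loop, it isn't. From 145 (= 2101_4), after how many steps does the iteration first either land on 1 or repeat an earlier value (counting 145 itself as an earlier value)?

145 = (2,1,0,1)_4 → 6
6 = (1,2)_4 → 5
5 = (1,1)_4 → 2
2 = (2)_4 → 4
4 = (1,0)_4 → 1  — reached 1.
That took 5 steps.

5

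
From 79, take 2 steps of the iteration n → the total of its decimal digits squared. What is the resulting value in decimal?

10

79 → 7² + 9² = 49 + 81 = 130
130 → 1² + 3² + 0² = 1 + 9 + 0 = 10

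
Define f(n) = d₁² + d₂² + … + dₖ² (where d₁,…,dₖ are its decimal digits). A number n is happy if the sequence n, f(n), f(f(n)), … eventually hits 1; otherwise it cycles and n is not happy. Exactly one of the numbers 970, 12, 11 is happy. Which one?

970: 970 → 130 → 10 → 1  — reaches 1 (happy)
12: 12 → 5 → 25 → 29 → 85 → 89 → 145 → 42 → 20 → 4 → 16 → 37 → 58 → 89  — repeats 89 (not happy)
11: 11 → 2 → 4 → 16 → 37 → 58 → 89 → 145 → 42 → 20 → 4  — repeats 4 (not happy)

970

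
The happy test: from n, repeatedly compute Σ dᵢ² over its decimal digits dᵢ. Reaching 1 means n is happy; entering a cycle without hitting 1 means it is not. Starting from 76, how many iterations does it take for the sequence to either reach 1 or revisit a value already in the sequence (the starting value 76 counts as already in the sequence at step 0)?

76 → 7² + 6² = 49 + 36 = 85
85 → 8² + 5² = 64 + 25 = 89
89 → 8² + 9² = 64 + 81 = 145
145 → 1² + 4² + 5² = 1 + 16 + 25 = 42
42 → 4² + 2² = 16 + 4 = 20
20 → 2² + 0² = 4 + 0 = 4
4 → 4² = 16
16 → 1² + 6² = 1 + 36 = 37
37 → 3² + 7² = 9 + 49 = 58
58 → 5² + 8² = 25 + 64 = 89  — 89 repeats.
That took 10 steps.

10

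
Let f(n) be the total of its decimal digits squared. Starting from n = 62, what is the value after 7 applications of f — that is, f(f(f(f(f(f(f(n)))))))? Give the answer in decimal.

62 → 6² + 2² = 40
40 → 4² + 0² = 16
16 → 1² + 6² = 37
37 → 3² + 7² = 58
58 → 5² + 8² = 89
89 → 8² + 9² = 145
145 → 1² + 4² + 5² = 42

42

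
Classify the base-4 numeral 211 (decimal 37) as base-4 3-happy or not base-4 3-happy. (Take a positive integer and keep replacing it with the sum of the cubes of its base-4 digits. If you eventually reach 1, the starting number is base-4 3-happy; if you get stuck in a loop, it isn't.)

37 = (2,1,1)_4 → 2³ + 1³ + 1³ = 10
10 = (2,2)_4 → 2³ + 2³ = 16
16 = (1,0,0)_4 → 1³ + 0³ + 0³ = 1  — reached 1.

base-4 3-happy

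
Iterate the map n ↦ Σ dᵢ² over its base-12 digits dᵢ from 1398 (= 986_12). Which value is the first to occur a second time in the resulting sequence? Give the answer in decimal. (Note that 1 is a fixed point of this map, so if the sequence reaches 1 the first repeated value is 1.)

1398 = (9,8,6)_12 → 9² + 8² + 6² = 181
181 = (1,3,1)_12 → 1² + 3² + 1² = 11
11 = (11)_12 → 11² = 121
121 = (10,1)_12 → 10² + 1² = 101
101 = (8,5)_12 → 8² + 5² = 89
89 = (7,5)_12 → 7² + 5² = 74
74 = (6,2)_12 → 6² + 2² = 40
40 = (3,4)_12 → 3² + 4² = 25
25 = (2,1)_12 → 2² + 1² = 5
5 = (5)_12 → 5² = 25  — 25 already appeared earlier.

25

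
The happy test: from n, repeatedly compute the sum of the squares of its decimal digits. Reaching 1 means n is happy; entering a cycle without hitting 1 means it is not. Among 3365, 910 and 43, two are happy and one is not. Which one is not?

3365: 3365 → 79 → 130 → 10 → 1  — reaches 1 (happy)
910: 910 → 82 → 68 → 100 → 1  — reaches 1 (happy)
43: 43 → 25 → 29 → 85 → 89 → 145 → 42 → 20 → 4 → 16 → 37 → 58 → 89  — repeats 89 (not happy)

43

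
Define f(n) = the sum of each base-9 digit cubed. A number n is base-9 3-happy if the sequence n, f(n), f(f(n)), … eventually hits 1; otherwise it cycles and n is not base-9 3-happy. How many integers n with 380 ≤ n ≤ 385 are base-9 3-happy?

380: 380 → 288 → 152 → 856 → 128 → 134 → 638 → 1198 → 470 → 476 → 980 → 540 → 432 → 152  — not base-9 3-happy
381: 381 → 307 → 371 → 197 → 547 → 775 → 127 → 127  — not base-9 3-happy
382: 382 → 344 → 80 → 1024 → 496 → 218 → 232 → 694 → 638 → 1198 → 470 → 476 → 980 → 540 → 432 → 152 → 856 → 128 → 134 → 638  — not base-9 3-happy
383: 383 → 405 → 125 → 577 → 345 → 99 → 9 → 1  — base-9 3-happy
384: 384 → 496 → 218 → 232 → 694 → 638 → 1198 → 470 → 476 → 980 → 540 → 432 → 152 → 856 → 128 → 134 → 638  — not base-9 3-happy
385: 385 → 623 → 567 → 343 → 73 → 513 → 243 → 27 → 27  — not base-9 3-happy
base-9 3-happy: 383

1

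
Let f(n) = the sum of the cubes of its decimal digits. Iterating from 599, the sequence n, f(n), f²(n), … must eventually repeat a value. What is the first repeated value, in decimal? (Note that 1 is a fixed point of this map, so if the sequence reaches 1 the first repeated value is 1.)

371

599 → 1583
1583 → 665
665 → 557
557 → 593
593 → 881
881 → 1025
1025 → 134
134 → 92
92 → 737
737 → 713
713 → 371
371 → 371  — 371 already appeared earlier.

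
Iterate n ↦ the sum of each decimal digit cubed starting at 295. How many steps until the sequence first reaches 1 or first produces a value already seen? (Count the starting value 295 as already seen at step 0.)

10

295 → 2³ + 9³ + 5³ = 862
862 → 8³ + 6³ + 2³ = 736
736 → 7³ + 3³ + 6³ = 586
586 → 5³ + 8³ + 6³ = 853
853 → 8³ + 5³ + 3³ = 664
664 → 6³ + 6³ + 4³ = 496
496 → 4³ + 9³ + 6³ = 1009
1009 → 1³ + 0³ + 0³ + 9³ = 730
730 → 7³ + 3³ + 0³ = 370
370 → 3³ + 7³ + 0³ = 370  — 370 repeats.
That took 10 steps.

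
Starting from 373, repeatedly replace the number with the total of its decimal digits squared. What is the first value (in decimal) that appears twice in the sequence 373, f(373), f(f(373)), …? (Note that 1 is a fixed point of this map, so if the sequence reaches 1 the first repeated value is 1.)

373 → 3² + 7² + 3² = 9 + 49 + 9 = 67
67 → 6² + 7² = 36 + 49 = 85
85 → 8² + 5² = 64 + 25 = 89
89 → 8² + 9² = 64 + 81 = 145
145 → 1² + 4² + 5² = 1 + 16 + 25 = 42
42 → 4² + 2² = 16 + 4 = 20
20 → 2² + 0² = 4 + 0 = 4
4 → 4² = 16
16 → 1² + 6² = 1 + 36 = 37
37 → 3² + 7² = 9 + 49 = 58
58 → 5² + 8² = 25 + 64 = 89  — 89 already appeared earlier.

89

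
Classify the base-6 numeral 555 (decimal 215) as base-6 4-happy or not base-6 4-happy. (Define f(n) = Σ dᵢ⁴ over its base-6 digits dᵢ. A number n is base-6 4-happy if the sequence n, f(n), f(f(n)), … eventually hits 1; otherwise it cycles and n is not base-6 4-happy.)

215 = (5,5,5)_6 → 5⁴ + 5⁴ + 5⁴ = 625 + 625 + 625 = 1875
1875 = (1,2,4,0,3)_6 → 1⁴ + 2⁴ + 4⁴ + 0⁴ + 3⁴ = 1 + 16 + 256 + 0 + 81 = 354
354 = (1,3,5,0)_6 → 1⁴ + 3⁴ + 5⁴ + 0⁴ = 1 + 81 + 625 + 0 = 707
707 = (3,1,3,5)_6 → 3⁴ + 1⁴ + 3⁴ + 5⁴ = 81 + 1 + 81 + 625 = 788
788 = (3,3,5,2)_6 → 3⁴ + 3⁴ + 5⁴ + 2⁴ = 81 + 81 + 625 + 16 = 803
803 = (3,4,1,5)_6 → 3⁴ + 4⁴ + 1⁴ + 5⁴ = 81 + 256 + 1 + 625 = 963
963 = (4,2,4,3)_6 → 4⁴ + 2⁴ + 4⁴ + 3⁴ = 256 + 16 + 256 + 81 = 609
609 = (2,4,5,3)_6 → 2⁴ + 4⁴ + 5⁴ + 3⁴ = 16 + 256 + 625 + 81 = 978
978 = (4,3,1,0)_6 → 4⁴ + 3⁴ + 1⁴ + 0⁴ = 256 + 81 + 1 + 0 = 338
338 = (1,3,2,2)_6 → 1⁴ + 3⁴ + 2⁴ + 2⁴ = 1 + 81 + 16 + 16 = 114
114 = (3,1,0)_6 → 3⁴ + 1⁴ + 0⁴ = 81 + 1 + 0 = 82
82 = (2,1,4)_6 → 2⁴ + 1⁴ + 4⁴ = 16 + 1 + 256 = 273
273 = (1,1,3,3)_6 → 1⁴ + 1⁴ + 3⁴ + 3⁴ = 1 + 1 + 81 + 81 = 164
164 = (4,3,2)_6 → 4⁴ + 3⁴ + 2⁴ = 256 + 81 + 16 = 353
353 = (1,3,4,5)_6 → 1⁴ + 3⁴ + 4⁴ + 5⁴ = 1 + 81 + 256 + 625 = 963  — 963 already seen; the sequence cycles without reaching 1.

not base-6 4-happy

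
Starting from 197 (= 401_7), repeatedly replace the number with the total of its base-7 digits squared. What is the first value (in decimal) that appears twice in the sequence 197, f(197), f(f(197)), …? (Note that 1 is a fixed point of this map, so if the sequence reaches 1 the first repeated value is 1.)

17

197 = (4,0,1)_7 → 4² + 0² + 1² = 16 + 0 + 1 = 17
17 = (2,3)_7 → 2² + 3² = 4 + 9 = 13
13 = (1,6)_7 → 1² + 6² = 1 + 36 = 37
37 = (5,2)_7 → 5² + 2² = 25 + 4 = 29
29 = (4,1)_7 → 4² + 1² = 16 + 1 = 17  — 17 already appeared earlier.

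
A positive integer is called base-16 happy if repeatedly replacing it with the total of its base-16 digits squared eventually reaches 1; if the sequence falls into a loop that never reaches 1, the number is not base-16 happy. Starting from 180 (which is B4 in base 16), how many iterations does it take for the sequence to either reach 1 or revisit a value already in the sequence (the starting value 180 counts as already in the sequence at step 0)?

180 = (11,4)_16 → 11² + 4² = 137
137 = (8,9)_16 → 8² + 9² = 145
145 = (9,1)_16 → 9² + 1² = 82
82 = (5,2)_16 → 5² + 2² = 29
29 = (1,13)_16 → 1² + 13² = 170
170 = (10,10)_16 → 10² + 10² = 200
200 = (12,8)_16 → 12² + 8² = 208
208 = (13,0)_16 → 13² + 0² = 169
169 = (10,9)_16 → 10² + 9² = 181
181 = (11,5)_16 → 11² + 5² = 146
146 = (9,2)_16 → 9² + 2² = 85
85 = (5,5)_16 → 5² + 5² = 50
50 = (3,2)_16 → 3² + 2² = 13
13 = (13)_16 → 13² = 169  — 169 repeats.
That took 14 steps.

14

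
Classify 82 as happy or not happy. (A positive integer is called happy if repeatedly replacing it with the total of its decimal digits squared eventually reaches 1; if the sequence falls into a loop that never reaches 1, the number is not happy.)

happy

82 → 8² + 2² = 64 + 4 = 68
68 → 6² + 8² = 36 + 64 = 100
100 → 1² + 0² + 0² = 1 + 0 + 0 = 1  — reached 1.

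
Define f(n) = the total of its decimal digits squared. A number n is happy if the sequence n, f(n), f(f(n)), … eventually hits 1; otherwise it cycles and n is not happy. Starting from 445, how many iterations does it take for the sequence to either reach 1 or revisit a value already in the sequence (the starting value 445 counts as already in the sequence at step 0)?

445 → 4² + 4² + 5² = 16 + 16 + 25 = 57
57 → 5² + 7² = 25 + 49 = 74
74 → 7² + 4² = 49 + 16 = 65
65 → 6² + 5² = 36 + 25 = 61
61 → 6² + 1² = 36 + 1 = 37
37 → 3² + 7² = 9 + 49 = 58
58 → 5² + 8² = 25 + 64 = 89
89 → 8² + 9² = 64 + 81 = 145
145 → 1² + 4² + 5² = 1 + 16 + 25 = 42
42 → 4² + 2² = 16 + 4 = 20
20 → 2² + 0² = 4 + 0 = 4
4 → 4² = 16
16 → 1² + 6² = 1 + 36 = 37  — 37 repeats.
That took 13 steps.

13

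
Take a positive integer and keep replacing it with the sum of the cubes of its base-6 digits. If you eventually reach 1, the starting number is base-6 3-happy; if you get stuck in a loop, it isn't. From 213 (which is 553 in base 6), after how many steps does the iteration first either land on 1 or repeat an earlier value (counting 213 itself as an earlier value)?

14

213 = (5,5,3)_6 → 5³ + 5³ + 3³ = 125 + 125 + 27 = 277
277 = (1,1,4,1)_6 → 1³ + 1³ + 4³ + 1³ = 1 + 1 + 64 + 1 = 67
67 = (1,5,1)_6 → 1³ + 5³ + 1³ = 1 + 125 + 1 = 127
127 = (3,3,1)_6 → 3³ + 3³ + 1³ = 27 + 27 + 1 = 55
55 = (1,3,1)_6 → 1³ + 3³ + 1³ = 1 + 27 + 1 = 29
29 = (4,5)_6 → 4³ + 5³ = 64 + 125 = 189
189 = (5,1,3)_6 → 5³ + 1³ + 3³ = 125 + 1 + 27 = 153
153 = (4,1,3)_6 → 4³ + 1³ + 3³ = 64 + 1 + 27 = 92
92 = (2,3,2)_6 → 2³ + 3³ + 2³ = 8 + 27 + 8 = 43
43 = (1,1,1)_6 → 1³ + 1³ + 1³ = 1 + 1 + 1 = 3
3 = (3)_6 → 3³ = 27
27 = (4,3)_6 → 4³ + 3³ = 64 + 27 = 91
91 = (2,3,1)_6 → 2³ + 3³ + 1³ = 8 + 27 + 1 = 36
36 = (1,0,0)_6 → 1³ + 0³ + 0³ = 1 + 0 + 0 = 1  — reached 1.
That took 14 steps.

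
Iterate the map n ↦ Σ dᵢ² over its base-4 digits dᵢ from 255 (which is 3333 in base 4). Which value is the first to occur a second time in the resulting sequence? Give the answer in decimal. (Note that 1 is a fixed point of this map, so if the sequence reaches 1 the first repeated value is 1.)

255 = (3,3,3,3)_4 → 3² + 3² + 3² + 3² = 36
36 = (2,1,0)_4 → 2² + 1² + 0² = 5
5 = (1,1)_4 → 1² + 1² = 2
2 = (2)_4 → 2² = 4
4 = (1,0)_4 → 1² + 0² = 1  — reached the fixed point 1.
1 → 1, so 1 is the first repeated value.

1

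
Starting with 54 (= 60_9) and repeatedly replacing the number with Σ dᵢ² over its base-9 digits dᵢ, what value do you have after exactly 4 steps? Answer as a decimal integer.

54 = (6,0)_9 → 6² + 0² = 36
36 = (4,0)_9 → 4² + 0² = 16
16 = (1,7)_9 → 1² + 7² = 50
50 = (5,5)_9 → 5² + 5² = 50

50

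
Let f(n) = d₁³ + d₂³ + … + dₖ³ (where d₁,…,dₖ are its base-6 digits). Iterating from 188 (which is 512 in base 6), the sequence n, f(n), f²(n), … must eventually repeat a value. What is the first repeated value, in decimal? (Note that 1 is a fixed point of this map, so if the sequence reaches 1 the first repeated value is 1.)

188 = (5,1,2)_6 → 5³ + 1³ + 2³ = 125 + 1 + 8 = 134
134 = (3,4,2)_6 → 3³ + 4³ + 2³ = 27 + 64 + 8 = 99
99 = (2,4,3)_6 → 2³ + 4³ + 3³ = 8 + 64 + 27 = 99  — 99 already appeared earlier.

99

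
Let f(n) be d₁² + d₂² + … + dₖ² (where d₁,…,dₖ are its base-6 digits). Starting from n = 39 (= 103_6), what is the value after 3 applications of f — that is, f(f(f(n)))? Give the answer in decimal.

29

39 = (1,0,3)_6 → 10
10 = (1,4)_6 → 17
17 = (2,5)_6 → 29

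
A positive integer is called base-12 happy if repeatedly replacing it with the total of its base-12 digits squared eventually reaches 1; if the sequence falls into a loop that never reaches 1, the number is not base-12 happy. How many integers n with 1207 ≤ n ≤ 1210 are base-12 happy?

1207: 1207 → 129 → 181 → 11 → 121 → 101 → 89 → 74 → 40 → 25 → 5 → 25  (repeats 25)
1208: 1208 → 144 → 1  (reaches 1)
1209: 1209 → 161 → 27 → 13 → 2 → 4 → 16 → 17 → 26 → 8 → 64 → 41 → 34 → 104 → 128 → 164 → 66 → 61 → 26  (repeats 26)
1210: 1210 → 180 → 10 → 100 → 80 → 100  (repeats 100)
base-12 happy: 1208

1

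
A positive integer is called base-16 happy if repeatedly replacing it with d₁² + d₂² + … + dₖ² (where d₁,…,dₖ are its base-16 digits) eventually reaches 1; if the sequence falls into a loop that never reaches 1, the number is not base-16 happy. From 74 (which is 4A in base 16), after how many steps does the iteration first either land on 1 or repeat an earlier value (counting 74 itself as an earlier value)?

7

74 = (4,10)_16 → 116
116 = (7,4)_16 → 65
65 = (4,1)_16 → 17
17 = (1,1)_16 → 2
2 = (2)_16 → 4
4 = (4)_16 → 16
16 = (1,0)_16 → 1  — reached 1.
That took 7 steps.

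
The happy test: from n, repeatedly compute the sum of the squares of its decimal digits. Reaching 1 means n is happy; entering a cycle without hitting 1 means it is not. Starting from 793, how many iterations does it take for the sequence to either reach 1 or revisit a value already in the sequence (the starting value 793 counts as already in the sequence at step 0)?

793 → 139
139 → 91
91 → 82
82 → 68
68 → 100
100 → 1  — reached 1.
That took 6 steps.

6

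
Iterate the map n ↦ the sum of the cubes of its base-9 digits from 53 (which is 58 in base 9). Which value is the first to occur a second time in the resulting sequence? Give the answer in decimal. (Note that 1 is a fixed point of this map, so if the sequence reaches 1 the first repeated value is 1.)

27

53 = (5,8)_9 → 5³ + 8³ = 637
637 = (7,7,7)_9 → 7³ + 7³ + 7³ = 1029
1029 = (1,3,6,3)_9 → 1³ + 3³ + 6³ + 3³ = 271
271 = (3,3,1)_9 → 3³ + 3³ + 1³ = 55
55 = (6,1)_9 → 6³ + 1³ = 217
217 = (2,6,1)_9 → 2³ + 6³ + 1³ = 225
225 = (2,7,0)_9 → 2³ + 7³ + 0³ = 351
351 = (4,3,0)_9 → 4³ + 3³ + 0³ = 91
91 = (1,1,1)_9 → 1³ + 1³ + 1³ = 3
3 = (3)_9 → 3³ = 27
27 = (3,0)_9 → 3³ + 0³ = 27  — 27 already appeared earlier.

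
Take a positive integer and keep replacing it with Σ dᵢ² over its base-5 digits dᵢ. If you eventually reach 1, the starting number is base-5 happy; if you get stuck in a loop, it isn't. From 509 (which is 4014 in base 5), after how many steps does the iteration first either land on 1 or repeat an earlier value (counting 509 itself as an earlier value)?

509 = (4,0,1,4)_5 → 4² + 0² + 1² + 4² = 16 + 0 + 1 + 16 = 33
33 = (1,1,3)_5 → 1² + 1² + 3² = 1 + 1 + 9 = 11
11 = (2,1)_5 → 2² + 1² = 4 + 1 = 5
5 = (1,0)_5 → 1² + 0² = 1 + 0 = 1  — reached 1.
That took 4 steps.

4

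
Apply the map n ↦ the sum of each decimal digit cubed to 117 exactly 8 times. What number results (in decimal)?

117 → 345
345 → 216
216 → 225
225 → 141
141 → 66
66 → 432
432 → 99
99 → 1458

1458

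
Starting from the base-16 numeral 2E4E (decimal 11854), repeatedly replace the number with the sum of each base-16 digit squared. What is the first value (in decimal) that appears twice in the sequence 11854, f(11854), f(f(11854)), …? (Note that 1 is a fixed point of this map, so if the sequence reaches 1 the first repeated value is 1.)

169

11854 = (2,14,4,14)_16 → 2² + 14² + 4² + 14² = 4 + 196 + 16 + 196 = 412
412 = (1,9,12)_16 → 1² + 9² + 12² = 1 + 81 + 144 = 226
226 = (14,2)_16 → 14² + 2² = 196 + 4 = 200
200 = (12,8)_16 → 12² + 8² = 144 + 64 = 208
208 = (13,0)_16 → 13² + 0² = 169 + 0 = 169
169 = (10,9)_16 → 10² + 9² = 100 + 81 = 181
181 = (11,5)_16 → 11² + 5² = 121 + 25 = 146
146 = (9,2)_16 → 9² + 2² = 81 + 4 = 85
85 = (5,5)_16 → 5² + 5² = 25 + 25 = 50
50 = (3,2)_16 → 3² + 2² = 9 + 4 = 13
13 = (13)_16 → 13² = 169  — 169 already appeared earlier.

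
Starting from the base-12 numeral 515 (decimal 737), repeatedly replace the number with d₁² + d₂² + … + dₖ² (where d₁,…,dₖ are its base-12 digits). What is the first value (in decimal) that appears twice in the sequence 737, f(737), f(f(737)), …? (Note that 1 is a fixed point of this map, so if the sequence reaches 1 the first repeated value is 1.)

737 = (5,1,5)_12 → 5² + 1² + 5² = 25 + 1 + 25 = 51
51 = (4,3)_12 → 4² + 3² = 16 + 9 = 25
25 = (2,1)_12 → 2² + 1² = 4 + 1 = 5
5 = (5)_12 → 5² = 25  — 25 already appeared earlier.

25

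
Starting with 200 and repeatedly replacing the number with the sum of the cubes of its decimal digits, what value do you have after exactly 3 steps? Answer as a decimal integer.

200 → 8
8 → 512
512 → 134

134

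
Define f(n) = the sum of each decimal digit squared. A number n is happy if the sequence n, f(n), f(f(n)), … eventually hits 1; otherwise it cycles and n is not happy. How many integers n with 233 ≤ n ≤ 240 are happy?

233: 233 → 22 → 8 → 64 → 52 → 29 → 85 → 89 → 145 → 42 → 20 → 4 → 16 → 37 → 58 → 89  (repeats 89)
234: 234 → 29 → 85 → 89 → 145 → 42 → 20 → 4 → 16 → 37 → 58 → 89  (repeats 89)
235: 235 → 38 → 73 → 58 → 89 → 145 → 42 → 20 → 4 → 16 → 37 → 58  (repeats 58)
236: 236 → 49 → 97 → 130 → 10 → 1  (reaches 1)
237: 237 → 62 → 40 → 16 → 37 → 58 → 89 → 145 → 42 → 20 → 4 → 16  (repeats 16)
238: 238 → 77 → 98 → 145 → 42 → 20 → 4 → 16 → 37 → 58 → 89 → 145  (repeats 145)
239: 239 → 94 → 97 → 130 → 10 → 1  (reaches 1)
240: 240 → 20 → 4 → 16 → 37 → 58 → 89 → 145 → 42 → 20  (repeats 20)
happy: 236, 239

2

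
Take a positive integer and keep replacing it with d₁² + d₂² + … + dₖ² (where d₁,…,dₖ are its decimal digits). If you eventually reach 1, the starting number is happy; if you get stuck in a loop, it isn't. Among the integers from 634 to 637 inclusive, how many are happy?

634: 634 → 61 → 37 → 58 → 89 → 145 → 42 → 20 → 4 → 16 → 37  — not happy
635: 635 → 70 → 49 → 97 → 130 → 10 → 1  — happy
636: 636 → 81 → 65 → 61 → 37 → 58 → 89 → 145 → 42 → 20 → 4 → 16 → 37  — not happy
637: 637 → 94 → 97 → 130 → 10 → 1  — happy
happy: 635, 637

2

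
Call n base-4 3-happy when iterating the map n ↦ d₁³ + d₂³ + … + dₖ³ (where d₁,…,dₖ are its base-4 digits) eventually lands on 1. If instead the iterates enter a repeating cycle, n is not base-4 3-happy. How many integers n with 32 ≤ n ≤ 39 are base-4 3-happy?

2

32: 32 → 8 → 8  (repeats 8)
33: 33 → 9 → 9  (repeats 9)
34: 34 → 16 → 1  (reaches 1)
35: 35 → 35  (repeats 35)
36: 36 → 9 → 9  (repeats 9)
37: 37 → 10 → 16 → 1  (reaches 1)
38: 38 → 17 → 2 → 8 → 8  (repeats 8)
39: 39 → 36 → 9 → 9  (repeats 9)
base-4 3-happy: 34, 37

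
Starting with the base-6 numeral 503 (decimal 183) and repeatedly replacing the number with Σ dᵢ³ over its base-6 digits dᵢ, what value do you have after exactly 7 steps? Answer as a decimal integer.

73

183 = (5,0,3)_6 → 152
152 = (4,1,2)_6 → 73
73 = (2,0,1)_6 → 9
9 = (1,3)_6 → 28
28 = (4,4)_6 → 128
128 = (3,3,2)_6 → 62
62 = (1,4,2)_6 → 73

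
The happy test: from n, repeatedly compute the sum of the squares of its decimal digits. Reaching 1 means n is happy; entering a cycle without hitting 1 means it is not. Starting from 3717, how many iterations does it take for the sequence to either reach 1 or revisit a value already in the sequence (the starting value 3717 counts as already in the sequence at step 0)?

12

3717 → 3² + 7² + 1² + 7² = 108
108 → 1² + 0² + 8² = 65
65 → 6² + 5² = 61
61 → 6² + 1² = 37
37 → 3² + 7² = 58
58 → 5² + 8² = 89
89 → 8² + 9² = 145
145 → 1² + 4² + 5² = 42
42 → 4² + 2² = 20
20 → 2² + 0² = 4
4 → 4² = 16
16 → 1² + 6² = 37  — 37 repeats.
That took 12 steps.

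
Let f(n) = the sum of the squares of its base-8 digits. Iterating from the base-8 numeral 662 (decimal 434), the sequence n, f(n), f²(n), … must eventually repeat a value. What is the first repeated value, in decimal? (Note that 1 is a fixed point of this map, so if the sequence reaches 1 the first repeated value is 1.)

434 = (6,6,2)_8 → 6² + 6² + 2² = 76
76 = (1,1,4)_8 → 1² + 1² + 4² = 18
18 = (2,2)_8 → 2² + 2² = 8
8 = (1,0)_8 → 1² + 0² = 1  — reached the fixed point 1.
1 → 1, so 1 is the first repeated value.

1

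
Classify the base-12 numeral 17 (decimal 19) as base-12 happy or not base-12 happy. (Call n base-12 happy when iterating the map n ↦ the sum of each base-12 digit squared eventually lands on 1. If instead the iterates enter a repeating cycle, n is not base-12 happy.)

19 = (1,7)_12 → 50
50 = (4,2)_12 → 20
20 = (1,8)_12 → 65
65 = (5,5)_12 → 50  — 50 already seen; the sequence cycles without reaching 1.

not base-12 happy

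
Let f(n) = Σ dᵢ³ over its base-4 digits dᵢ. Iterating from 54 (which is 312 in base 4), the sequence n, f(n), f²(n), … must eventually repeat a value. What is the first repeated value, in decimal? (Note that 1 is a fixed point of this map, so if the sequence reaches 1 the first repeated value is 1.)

9

54 = (3,1,2)_4 → 3³ + 1³ + 2³ = 36
36 = (2,1,0)_4 → 2³ + 1³ + 0³ = 9
9 = (2,1)_4 → 2³ + 1³ = 9  — 9 already appeared earlier.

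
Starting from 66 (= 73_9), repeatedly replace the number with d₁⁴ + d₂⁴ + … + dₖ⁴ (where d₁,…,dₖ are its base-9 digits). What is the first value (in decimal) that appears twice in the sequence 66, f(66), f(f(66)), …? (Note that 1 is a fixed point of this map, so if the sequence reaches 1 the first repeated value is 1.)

722

66 = (7,3)_9 → 7⁴ + 3⁴ = 2401 + 81 = 2482
2482 = (3,3,5,7)_9 → 3⁴ + 3⁴ + 5⁴ + 7⁴ = 81 + 81 + 625 + 2401 = 3188
3188 = (4,3,3,2)_9 → 4⁴ + 3⁴ + 3⁴ + 2⁴ = 256 + 81 + 81 + 16 = 434
434 = (5,3,2)_9 → 5⁴ + 3⁴ + 2⁴ = 625 + 81 + 16 = 722
722 = (8,8,2)_9 → 8⁴ + 8⁴ + 2⁴ = 4096 + 4096 + 16 = 8208
8208 = (1,2,2,3,0)_9 → 1⁴ + 2⁴ + 2⁴ + 3⁴ + 0⁴ = 1 + 16 + 16 + 81 + 0 = 114
114 = (1,3,6)_9 → 1⁴ + 3⁴ + 6⁴ = 1 + 81 + 1296 = 1378
1378 = (1,8,0,1)_9 → 1⁴ + 8⁴ + 0⁴ + 1⁴ = 1 + 4096 + 0 + 1 = 4098
4098 = (5,5,5,3)_9 → 5⁴ + 5⁴ + 5⁴ + 3⁴ = 625 + 625 + 625 + 81 = 1956
1956 = (2,6,1,3)_9 → 2⁴ + 6⁴ + 1⁴ + 3⁴ = 16 + 1296 + 1 + 81 = 1394
1394 = (1,8,1,8)_9 → 1⁴ + 8⁴ + 1⁴ + 8⁴ = 1 + 4096 + 1 + 4096 = 8194
8194 = (1,2,2,1,4)_9 → 1⁴ + 2⁴ + 2⁴ + 1⁴ + 4⁴ = 1 + 16 + 16 + 1 + 256 = 290
290 = (3,5,2)_9 → 3⁴ + 5⁴ + 2⁴ = 81 + 625 + 16 = 722  — 722 already appeared earlier.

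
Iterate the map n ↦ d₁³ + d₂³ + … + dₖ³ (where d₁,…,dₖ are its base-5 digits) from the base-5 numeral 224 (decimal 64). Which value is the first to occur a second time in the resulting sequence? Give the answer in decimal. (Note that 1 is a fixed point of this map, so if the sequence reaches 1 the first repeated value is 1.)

28

64 = (2,2,4)_5 → 2³ + 2³ + 4³ = 80
80 = (3,1,0)_5 → 3³ + 1³ + 0³ = 28
28 = (1,0,3)_5 → 1³ + 0³ + 3³ = 28  — 28 already appeared earlier.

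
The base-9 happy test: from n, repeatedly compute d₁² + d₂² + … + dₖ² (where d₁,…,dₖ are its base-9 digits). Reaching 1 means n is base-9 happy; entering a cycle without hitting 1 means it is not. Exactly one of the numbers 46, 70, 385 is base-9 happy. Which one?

46: 46 → 26 → 68 → 74 → 68  — repeats 68 (not base-9 happy)
70: 70 → 98 → 66 → 58 → 52 → 74 → 68 → 74  — repeats 74 (not base-9 happy)
385: 385 → 101 → 9 → 1  — reaches 1 (base-9 happy)

385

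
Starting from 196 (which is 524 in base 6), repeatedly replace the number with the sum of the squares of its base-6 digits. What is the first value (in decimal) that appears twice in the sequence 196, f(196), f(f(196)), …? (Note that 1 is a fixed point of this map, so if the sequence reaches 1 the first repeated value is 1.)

26

196 = (5,2,4)_6 → 5² + 2² + 4² = 45
45 = (1,1,3)_6 → 1² + 1² + 3² = 11
11 = (1,5)_6 → 1² + 5² = 26
26 = (4,2)_6 → 4² + 2² = 20
20 = (3,2)_6 → 3² + 2² = 13
13 = (2,1)_6 → 2² + 1² = 5
5 = (5)_6 → 5² = 25
25 = (4,1)_6 → 4² + 1² = 17
17 = (2,5)_6 → 2² + 5² = 29
29 = (4,5)_6 → 4² + 5² = 41
41 = (1,0,5)_6 → 1² + 0² + 5² = 26  — 26 already appeared earlier.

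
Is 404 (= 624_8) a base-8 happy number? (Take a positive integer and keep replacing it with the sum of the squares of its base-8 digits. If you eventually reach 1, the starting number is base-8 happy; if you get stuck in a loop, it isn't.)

not base-8 happy

404 = (6,2,4)_8 → 56
56 = (7,0)_8 → 49
49 = (6,1)_8 → 37
37 = (4,5)_8 → 41
41 = (5,1)_8 → 26
26 = (3,2)_8 → 13
13 = (1,5)_8 → 26  — 26 already seen; the sequence cycles without reaching 1.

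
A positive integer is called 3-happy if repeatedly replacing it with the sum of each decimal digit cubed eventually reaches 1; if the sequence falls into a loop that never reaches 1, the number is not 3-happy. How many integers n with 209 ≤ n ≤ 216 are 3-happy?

209: 209 → 737 → 713 → 371 → 371  (repeats 371)
210: 210 → 9 → 729 → 1080 → 513 → 153 → 153  (repeats 153)
211: 211 → 10 → 1  (reaches 1)
212: 212 → 17 → 344 → 155 → 251 → 134 → 92 → 737 → 713 → 371 → 371  (repeats 371)
213: 213 → 36 → 243 → 99 → 1458 → 702 → 351 → 153 → 153  (repeats 153)
214: 214 → 73 → 370 → 370  (repeats 370)
215: 215 → 134 → 92 → 737 → 713 → 371 → 371  (repeats 371)
216: 216 → 225 → 141 → 66 → 432 → 99 → 1458 → 702 → 351 → 153 → 153  (repeats 153)
3-happy: 211

1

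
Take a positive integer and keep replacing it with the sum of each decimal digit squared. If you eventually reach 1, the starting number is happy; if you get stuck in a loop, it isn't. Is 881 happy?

happy

881 → 8² + 8² + 1² = 64 + 64 + 1 = 129
129 → 1² + 2² + 9² = 1 + 4 + 81 = 86
86 → 8² + 6² = 64 + 36 = 100
100 → 1² + 0² + 0² = 1 + 0 + 0 = 1  — reached 1.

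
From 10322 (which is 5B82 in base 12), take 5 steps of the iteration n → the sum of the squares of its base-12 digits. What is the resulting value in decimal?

10322 = (5,11,8,2)_12 → 5² + 11² + 8² + 2² = 25 + 121 + 64 + 4 = 214
214 = (1,5,10)_12 → 1² + 5² + 10² = 1 + 25 + 100 = 126
126 = (10,6)_12 → 10² + 6² = 100 + 36 = 136
136 = (11,4)_12 → 11² + 4² = 121 + 16 = 137
137 = (11,5)_12 → 11² + 5² = 121 + 25 = 146

146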